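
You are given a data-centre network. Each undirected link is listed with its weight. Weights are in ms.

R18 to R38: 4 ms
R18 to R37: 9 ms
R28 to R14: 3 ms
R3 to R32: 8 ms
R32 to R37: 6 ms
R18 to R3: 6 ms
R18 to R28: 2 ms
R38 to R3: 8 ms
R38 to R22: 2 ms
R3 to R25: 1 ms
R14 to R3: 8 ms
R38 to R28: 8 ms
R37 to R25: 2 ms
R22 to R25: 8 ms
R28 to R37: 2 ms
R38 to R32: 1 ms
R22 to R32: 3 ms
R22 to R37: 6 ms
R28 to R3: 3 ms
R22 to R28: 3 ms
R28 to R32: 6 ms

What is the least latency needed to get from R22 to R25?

7 ms

Running Dijkstra from R22:
R22: 0
R38: 2  (via R22)
R28: 3  (via R22)
R32: 3  (via R22)
R18: 5  (via R28)
R37: 5  (via R28)
R3: 6  (via R28)
R14: 6  (via R28)
R25: 7  (via R37)
Shortest route: R22–R28–R37–R25 = 7 ms.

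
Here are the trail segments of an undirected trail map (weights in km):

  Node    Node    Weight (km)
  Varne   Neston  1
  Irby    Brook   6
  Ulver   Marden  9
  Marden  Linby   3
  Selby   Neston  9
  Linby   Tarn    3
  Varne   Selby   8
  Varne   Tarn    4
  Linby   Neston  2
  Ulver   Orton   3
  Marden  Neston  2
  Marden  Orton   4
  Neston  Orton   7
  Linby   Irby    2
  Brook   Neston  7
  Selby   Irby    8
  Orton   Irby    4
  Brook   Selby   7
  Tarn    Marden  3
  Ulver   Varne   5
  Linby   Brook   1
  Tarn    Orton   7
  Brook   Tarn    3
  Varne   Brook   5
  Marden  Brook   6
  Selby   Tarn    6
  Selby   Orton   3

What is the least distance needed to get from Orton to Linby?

Settle nodes by increasing distance from Orton:
Orton: 0
Ulver: 3  (via Orton)
Selby: 3  (via Orton)
Marden: 4  (via Orton)
Irby: 4  (via Orton)
Neston: 6  (via Marden)
Linby: 6  (via Irby)
Shortest route: Orton–Irby–Linby = 6 km.

6 km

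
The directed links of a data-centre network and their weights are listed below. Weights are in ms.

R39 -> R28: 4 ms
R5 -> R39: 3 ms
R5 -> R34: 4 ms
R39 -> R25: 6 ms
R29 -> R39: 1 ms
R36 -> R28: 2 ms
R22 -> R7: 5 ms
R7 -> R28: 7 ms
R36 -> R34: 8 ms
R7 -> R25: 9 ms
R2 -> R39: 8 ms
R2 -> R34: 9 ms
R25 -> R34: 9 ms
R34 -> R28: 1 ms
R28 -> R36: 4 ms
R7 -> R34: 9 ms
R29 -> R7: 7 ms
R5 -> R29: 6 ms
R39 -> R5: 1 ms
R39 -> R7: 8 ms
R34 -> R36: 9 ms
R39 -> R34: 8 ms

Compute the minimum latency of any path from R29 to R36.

Shortest distances from R29:
R29: 0
R39: 1  (via R29)
R5: 2  (via R39)
R28: 5  (via R39)
R34: 6  (via R5)
R25: 7  (via R39)
R7: 7  (via R29)
R36: 9  (via R28)
Shortest route: R29–R39–R28–R36 = 9 ms.

9 ms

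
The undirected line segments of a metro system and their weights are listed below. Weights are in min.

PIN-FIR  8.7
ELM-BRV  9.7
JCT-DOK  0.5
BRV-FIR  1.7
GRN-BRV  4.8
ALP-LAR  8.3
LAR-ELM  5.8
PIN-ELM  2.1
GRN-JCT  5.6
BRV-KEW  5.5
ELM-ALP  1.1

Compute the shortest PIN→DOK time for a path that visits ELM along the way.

22.7 min

Shortest PIN→ELM: PIN–ELM = 2.1
Best ELM to DOK: ELM–BRV–GRN–JCT–DOK costing 20.6
Total via ELM: 2.1 + 20.6 = 22.7 min.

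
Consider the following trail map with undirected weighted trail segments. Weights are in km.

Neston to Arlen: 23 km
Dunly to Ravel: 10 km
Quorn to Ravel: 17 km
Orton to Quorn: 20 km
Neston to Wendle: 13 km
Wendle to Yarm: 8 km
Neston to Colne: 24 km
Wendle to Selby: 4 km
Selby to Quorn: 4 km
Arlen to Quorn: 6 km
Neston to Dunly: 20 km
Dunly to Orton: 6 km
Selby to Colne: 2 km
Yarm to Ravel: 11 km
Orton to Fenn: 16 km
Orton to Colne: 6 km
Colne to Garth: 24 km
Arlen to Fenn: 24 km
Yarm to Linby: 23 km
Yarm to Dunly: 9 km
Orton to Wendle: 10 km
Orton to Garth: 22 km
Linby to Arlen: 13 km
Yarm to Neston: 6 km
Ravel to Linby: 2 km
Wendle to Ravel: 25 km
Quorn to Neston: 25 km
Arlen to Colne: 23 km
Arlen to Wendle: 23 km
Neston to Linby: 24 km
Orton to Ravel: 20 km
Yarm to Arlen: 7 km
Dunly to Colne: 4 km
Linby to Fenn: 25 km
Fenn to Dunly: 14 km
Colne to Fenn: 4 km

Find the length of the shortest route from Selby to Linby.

18 km

Enumerating some paths:
Selby - Colne - Dunly - Ravel - Linby: 2+4+10+2 = 18
Selby - Quorn - Ravel - Linby: 4+17+2 = 23
Cheapest is Selby - Colne - Dunly - Ravel - Linby at 18 km.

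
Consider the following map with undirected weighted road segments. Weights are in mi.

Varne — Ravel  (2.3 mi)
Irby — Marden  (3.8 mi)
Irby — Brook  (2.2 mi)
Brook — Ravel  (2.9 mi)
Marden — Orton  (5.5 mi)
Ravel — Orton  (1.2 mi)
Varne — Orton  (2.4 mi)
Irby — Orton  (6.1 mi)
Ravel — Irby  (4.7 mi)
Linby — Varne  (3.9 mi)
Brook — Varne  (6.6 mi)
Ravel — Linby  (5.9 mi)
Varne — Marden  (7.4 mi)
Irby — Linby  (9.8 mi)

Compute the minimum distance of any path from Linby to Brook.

Compare a few routes:
Linby - Varne - Ravel - Brook: 3.9+2.3+2.9 = 9.1
Linby - Varne - Orton - Ravel - Brook: 3.9+2.4+1.2+2.9 = 10.4
Linby - Ravel - Brook: 5.9+2.9 = 8.8
Cheapest is Linby - Ravel - Brook at 8.8 mi.

8.8 mi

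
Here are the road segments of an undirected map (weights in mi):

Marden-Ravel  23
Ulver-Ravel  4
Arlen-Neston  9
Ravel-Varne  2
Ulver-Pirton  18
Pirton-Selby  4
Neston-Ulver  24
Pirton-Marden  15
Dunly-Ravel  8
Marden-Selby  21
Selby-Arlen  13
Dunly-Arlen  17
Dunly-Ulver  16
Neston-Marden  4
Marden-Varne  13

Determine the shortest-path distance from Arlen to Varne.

Settle nodes by increasing distance from Arlen:
Arlen: 0
Neston: 9  (via Arlen)
Selby: 13  (via Arlen)
Marden: 13  (via Neston)
Pirton: 17  (via Selby)
Dunly: 17  (via Arlen)
Ravel: 25  (via Dunly)
Varne: 26  (via Marden)
Shortest route: Arlen–Neston–Marden–Varne = 26 mi.

26 mi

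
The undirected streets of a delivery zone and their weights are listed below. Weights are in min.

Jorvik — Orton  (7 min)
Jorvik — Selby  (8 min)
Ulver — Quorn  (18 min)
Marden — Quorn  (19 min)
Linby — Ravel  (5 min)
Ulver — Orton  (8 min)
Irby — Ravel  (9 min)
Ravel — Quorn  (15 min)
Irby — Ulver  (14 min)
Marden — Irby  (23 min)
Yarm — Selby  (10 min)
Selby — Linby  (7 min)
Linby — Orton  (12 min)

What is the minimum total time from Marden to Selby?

44 min

Compare a few routes:
Marden → Irby → Ravel → Linby → Selby: 23+9+5+7 = 44
Marden → Quorn → Ravel → Linby → Selby: 19+15+5+7 = 46
The minimum is 44 min via Marden → Irby → Ravel → Linby → Selby.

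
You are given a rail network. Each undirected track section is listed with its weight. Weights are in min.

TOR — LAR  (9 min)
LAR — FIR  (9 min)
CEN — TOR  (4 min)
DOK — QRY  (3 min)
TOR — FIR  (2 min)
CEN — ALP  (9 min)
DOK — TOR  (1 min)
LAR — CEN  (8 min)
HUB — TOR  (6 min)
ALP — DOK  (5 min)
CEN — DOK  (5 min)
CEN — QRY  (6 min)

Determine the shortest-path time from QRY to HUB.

10 min

Settle nodes by increasing distance from QRY:
QRY: 0
DOK: 3  (via QRY)
TOR: 4  (via DOK)
FIR: 6  (via TOR)
CEN: 6  (via QRY)
ALP: 8  (via DOK)
HUB: 10  (via TOR)
Shortest route: QRY–DOK–TOR–HUB = 10 min.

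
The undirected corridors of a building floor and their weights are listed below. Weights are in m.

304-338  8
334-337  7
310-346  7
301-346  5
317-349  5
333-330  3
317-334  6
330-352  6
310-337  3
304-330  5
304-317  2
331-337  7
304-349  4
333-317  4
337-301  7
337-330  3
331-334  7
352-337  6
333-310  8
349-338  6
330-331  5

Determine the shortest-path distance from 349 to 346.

22 m

Shortest distances from 349:
349: 0
304: 4  (via 349)
317: 5  (via 349)
338: 6  (via 349)
330: 9  (via 304)
333: 9  (via 317)
334: 11  (via 317)
337: 12  (via 330)
331: 14  (via 330)
310: 15  (via 337)
352: 15  (via 330)
301: 19  (via 337)
346: 22  (via 310)
Shortest route: 349 → 304 → 330 → 337 → 310 → 346 = 22 m.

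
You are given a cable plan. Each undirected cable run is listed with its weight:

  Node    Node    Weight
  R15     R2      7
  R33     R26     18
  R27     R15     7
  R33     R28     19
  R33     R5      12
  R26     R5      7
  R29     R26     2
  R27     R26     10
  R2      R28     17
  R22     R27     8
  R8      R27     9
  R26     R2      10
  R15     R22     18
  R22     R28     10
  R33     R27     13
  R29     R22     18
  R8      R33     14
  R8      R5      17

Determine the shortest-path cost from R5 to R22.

Enumerating some paths:
R5–R26–R27–R22: 7+10+8 = 25
R5–R8–R27–R22: 17+9+8 = 34
R5–R33–R27–R22: 12+13+8 = 33
R5–R26–R29–R22: 7+2+18 = 27
The minimum is 25 via R5–R26–R27–R22.

25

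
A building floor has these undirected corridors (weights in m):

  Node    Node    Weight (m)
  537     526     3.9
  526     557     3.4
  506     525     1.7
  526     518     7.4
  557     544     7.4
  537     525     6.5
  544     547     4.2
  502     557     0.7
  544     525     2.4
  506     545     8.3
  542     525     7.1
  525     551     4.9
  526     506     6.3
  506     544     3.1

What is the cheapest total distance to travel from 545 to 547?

Running Dijkstra from 545:
545: 0
506: 8.3  (via 545)
525: 10  (via 506)
544: 11.4  (via 506)
526: 14.6  (via 506)
551: 14.9  (via 525)
547: 15.6  (via 544)
Shortest route: 545–506–544–547 = 15.6 m.

15.6 m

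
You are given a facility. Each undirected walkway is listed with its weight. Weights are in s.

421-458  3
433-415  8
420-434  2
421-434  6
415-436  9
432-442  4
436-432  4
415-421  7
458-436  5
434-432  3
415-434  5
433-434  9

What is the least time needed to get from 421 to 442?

13 s

Candidate routes:
421 → 434 → 432 → 442: 6+3+4 = 13
421 → 458 → 436 → 432 → 442: 3+5+4+4 = 16
Cheapest is 421 → 434 → 432 → 442 at 13 s.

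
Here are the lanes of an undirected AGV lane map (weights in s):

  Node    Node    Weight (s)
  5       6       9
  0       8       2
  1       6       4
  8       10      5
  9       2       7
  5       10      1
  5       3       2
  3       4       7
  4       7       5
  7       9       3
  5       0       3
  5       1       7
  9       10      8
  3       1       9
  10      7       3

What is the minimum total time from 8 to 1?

12 s

Compare a few routes:
8 → 0 → 5 → 1: 2+3+7 = 12
8 → 0 → 5 → 3 → 1: 2+3+2+9 = 16
8 → 10 → 5 → 1: 5+1+7 = 13
The minimum is 12 s via 8 → 0 → 5 → 1.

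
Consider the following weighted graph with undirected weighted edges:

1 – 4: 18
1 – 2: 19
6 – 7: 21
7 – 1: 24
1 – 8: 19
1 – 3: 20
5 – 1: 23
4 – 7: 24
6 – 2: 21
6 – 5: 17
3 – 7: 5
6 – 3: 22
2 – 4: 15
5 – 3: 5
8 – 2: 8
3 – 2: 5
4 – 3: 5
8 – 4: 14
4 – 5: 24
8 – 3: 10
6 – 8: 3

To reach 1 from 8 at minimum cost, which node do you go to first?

Enumerating some paths:
8–2–1: 8+19 = 27
8–1: 19 = 19
Cheapest is 8–1 at 19.
So from 8 the first move is to 1.

1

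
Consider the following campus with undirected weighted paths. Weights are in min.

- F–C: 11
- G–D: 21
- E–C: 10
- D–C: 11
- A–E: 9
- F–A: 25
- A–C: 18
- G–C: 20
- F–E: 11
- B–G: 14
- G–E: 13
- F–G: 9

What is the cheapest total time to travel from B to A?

Candidate routes:
B - G - F - A: 14+9+25 = 48
B - G - F - E - A: 14+9+11+9 = 43
B - G - E - A: 14+13+9 = 36
Cheapest is B - G - E - A at 36 min.

36 min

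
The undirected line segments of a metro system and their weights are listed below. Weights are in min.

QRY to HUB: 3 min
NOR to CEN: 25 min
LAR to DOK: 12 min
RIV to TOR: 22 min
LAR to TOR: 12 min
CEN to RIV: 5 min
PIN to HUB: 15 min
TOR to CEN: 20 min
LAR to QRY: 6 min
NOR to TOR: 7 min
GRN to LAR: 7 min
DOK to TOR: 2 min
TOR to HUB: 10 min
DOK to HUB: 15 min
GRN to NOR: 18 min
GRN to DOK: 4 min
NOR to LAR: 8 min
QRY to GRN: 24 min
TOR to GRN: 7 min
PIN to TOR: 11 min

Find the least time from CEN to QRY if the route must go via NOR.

Best CEN to NOR: CEN → NOR costing 25
Shortest NOR→QRY: NOR → LAR → QRY = 14
Total via NOR: 25 + 14 = 39 min.

39 min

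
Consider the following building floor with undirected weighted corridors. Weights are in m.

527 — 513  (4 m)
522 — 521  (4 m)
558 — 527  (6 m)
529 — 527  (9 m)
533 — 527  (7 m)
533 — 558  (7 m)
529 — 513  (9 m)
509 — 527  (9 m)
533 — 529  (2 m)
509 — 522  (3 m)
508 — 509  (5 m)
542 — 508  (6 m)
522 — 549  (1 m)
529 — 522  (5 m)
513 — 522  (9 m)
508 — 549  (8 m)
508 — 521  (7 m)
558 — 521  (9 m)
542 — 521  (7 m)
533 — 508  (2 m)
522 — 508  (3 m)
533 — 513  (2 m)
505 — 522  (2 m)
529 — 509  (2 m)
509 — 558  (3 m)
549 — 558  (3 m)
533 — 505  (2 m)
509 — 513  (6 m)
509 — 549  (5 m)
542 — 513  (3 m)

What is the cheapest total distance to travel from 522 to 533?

4 m

Compare a few routes:
522 - 508 - 533: 3+2 = 5
522 - 505 - 533: 2+2 = 4
The minimum is 4 m via 522 - 505 - 533.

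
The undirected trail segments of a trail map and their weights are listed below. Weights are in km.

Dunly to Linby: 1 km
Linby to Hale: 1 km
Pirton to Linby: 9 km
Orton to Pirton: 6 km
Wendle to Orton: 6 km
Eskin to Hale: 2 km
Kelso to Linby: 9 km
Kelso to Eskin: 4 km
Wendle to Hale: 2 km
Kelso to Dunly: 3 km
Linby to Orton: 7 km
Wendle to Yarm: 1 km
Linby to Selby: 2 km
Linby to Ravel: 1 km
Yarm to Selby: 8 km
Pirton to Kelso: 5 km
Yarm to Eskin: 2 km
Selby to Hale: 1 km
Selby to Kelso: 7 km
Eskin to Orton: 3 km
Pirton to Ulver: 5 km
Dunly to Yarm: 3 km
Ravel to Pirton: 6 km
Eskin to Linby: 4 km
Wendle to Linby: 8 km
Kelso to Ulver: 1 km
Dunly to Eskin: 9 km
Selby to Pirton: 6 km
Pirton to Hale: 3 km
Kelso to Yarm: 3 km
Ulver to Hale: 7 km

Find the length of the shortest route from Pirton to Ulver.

Settle nodes by increasing distance from Pirton:
Pirton: 0
Hale: 3  (via Pirton)
Linby: 4  (via Hale)
Selby: 4  (via Hale)
Ulver: 5  (via Pirton)
Shortest route: Pirton–Ulver = 5 km.

5 km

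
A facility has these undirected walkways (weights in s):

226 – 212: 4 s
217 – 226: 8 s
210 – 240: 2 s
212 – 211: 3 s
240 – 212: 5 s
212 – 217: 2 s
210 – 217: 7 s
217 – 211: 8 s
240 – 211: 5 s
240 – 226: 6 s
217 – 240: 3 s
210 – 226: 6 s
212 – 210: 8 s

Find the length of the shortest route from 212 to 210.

7 s

Enumerating some paths:
212 - 211 - 240 - 210: 3+5+2 = 10
212 - 217 - 210: 2+7 = 9
212 - 240 - 210: 5+2 = 7
212 - 210: 8 = 8
Cheapest is 212 - 240 - 210 at 7 s.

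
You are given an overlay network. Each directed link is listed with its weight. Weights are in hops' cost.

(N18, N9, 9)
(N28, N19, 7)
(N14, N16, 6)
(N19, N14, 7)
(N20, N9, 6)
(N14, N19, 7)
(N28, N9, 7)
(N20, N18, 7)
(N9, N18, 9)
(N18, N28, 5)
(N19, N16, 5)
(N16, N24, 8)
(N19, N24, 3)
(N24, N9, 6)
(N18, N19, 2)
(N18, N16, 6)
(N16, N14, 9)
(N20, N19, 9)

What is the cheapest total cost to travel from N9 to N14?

18 hops' cost

Candidate routes:
N9 - N18 - N16 - N14: 9+6+9 = 24
N9 - N18 - N19 - N14: 9+2+7 = 18
The minimum is 18 hops' cost via N9 - N18 - N19 - N14.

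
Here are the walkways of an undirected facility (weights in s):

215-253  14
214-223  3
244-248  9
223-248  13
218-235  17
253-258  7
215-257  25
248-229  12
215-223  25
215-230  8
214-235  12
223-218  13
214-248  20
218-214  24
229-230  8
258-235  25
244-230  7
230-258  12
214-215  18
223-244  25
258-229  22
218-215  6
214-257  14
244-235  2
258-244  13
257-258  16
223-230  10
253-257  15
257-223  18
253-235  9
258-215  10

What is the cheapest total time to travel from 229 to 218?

22 s

Running Dijkstra from 229:
229: 0
230: 8  (via 229)
248: 12  (via 229)
244: 15  (via 230)
215: 16  (via 230)
235: 17  (via 244)
223: 18  (via 230)
258: 20  (via 230)
214: 21  (via 223)
218: 22  (via 215)
Shortest route: 229 → 230 → 215 → 218 = 22 s.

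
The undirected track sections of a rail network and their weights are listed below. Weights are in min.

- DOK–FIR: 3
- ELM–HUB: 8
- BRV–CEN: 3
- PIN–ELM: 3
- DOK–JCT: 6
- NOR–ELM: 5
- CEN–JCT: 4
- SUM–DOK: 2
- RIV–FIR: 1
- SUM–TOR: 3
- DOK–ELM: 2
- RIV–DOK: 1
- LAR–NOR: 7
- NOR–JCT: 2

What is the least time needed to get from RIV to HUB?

Candidate routes:
RIV - FIR - DOK - ELM - HUB: 1+3+2+8 = 14
RIV - DOK - JCT - NOR - ELM - HUB: 1+6+2+5+8 = 22
RIV - DOK - ELM - HUB: 1+2+8 = 11
RIV - FIR - DOK - JCT - NOR - ELM - HUB: 1+3+6+2+5+8 = 25
Cheapest is RIV - DOK - ELM - HUB at 11 min.

11 min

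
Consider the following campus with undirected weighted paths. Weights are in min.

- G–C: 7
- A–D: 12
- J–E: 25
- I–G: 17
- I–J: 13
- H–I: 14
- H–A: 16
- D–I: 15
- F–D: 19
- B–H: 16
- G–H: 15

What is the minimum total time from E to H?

52 min

Compare a few routes:
E - J - I - D - A - H: 25+13+15+12+16 = 81
E - J - I - G - H: 25+13+17+15 = 70
E - J - I - H: 25+13+14 = 52
Cheapest is E - J - I - H at 52 min.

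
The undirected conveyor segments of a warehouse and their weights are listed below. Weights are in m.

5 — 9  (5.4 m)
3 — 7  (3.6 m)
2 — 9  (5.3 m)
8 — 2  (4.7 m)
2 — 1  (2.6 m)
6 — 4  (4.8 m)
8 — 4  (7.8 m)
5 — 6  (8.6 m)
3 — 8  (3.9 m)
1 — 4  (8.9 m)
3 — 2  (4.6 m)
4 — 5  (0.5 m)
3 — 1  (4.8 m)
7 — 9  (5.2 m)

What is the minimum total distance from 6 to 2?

Enumerating some paths:
6 → 4 → 8 → 2: 4.8+7.8+4.7 = 17.3
6 → 5 → 9 → 2: 8.6+5.4+5.3 = 19.3
6 → 4 → 1 → 2: 4.8+8.9+2.6 = 16.3
6 → 4 → 5 → 9 → 2: 4.8+0.5+5.4+5.3 = 16
Cheapest is 6 → 4 → 5 → 9 → 2 at 16 m.

16 m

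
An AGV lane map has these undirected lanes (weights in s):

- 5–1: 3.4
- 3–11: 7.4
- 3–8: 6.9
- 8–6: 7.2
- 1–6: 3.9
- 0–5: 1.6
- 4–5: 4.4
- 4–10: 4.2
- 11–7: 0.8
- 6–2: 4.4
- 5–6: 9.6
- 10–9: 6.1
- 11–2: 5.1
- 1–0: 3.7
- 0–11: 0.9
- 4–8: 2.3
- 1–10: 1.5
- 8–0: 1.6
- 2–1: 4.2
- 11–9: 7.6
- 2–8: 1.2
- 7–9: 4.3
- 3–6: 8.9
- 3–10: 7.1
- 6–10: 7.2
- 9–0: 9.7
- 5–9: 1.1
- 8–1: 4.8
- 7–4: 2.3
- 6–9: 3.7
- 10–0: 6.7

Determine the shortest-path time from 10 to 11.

Settle nodes by increasing distance from 10:
10: 0
1: 1.5  (via 10)
4: 4.2  (via 10)
5: 4.9  (via 1)
0: 5.2  (via 1)
6: 5.4  (via 1)
2: 5.7  (via 1)
9: 6  (via 5)
11: 6.1  (via 0)
Shortest route: 10–1–0–11 = 6.1 s.

6.1 s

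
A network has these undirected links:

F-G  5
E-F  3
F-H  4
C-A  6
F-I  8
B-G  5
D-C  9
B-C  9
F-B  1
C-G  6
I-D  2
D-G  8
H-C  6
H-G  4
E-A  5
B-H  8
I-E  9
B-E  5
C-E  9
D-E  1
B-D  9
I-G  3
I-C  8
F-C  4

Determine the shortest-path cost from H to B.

5

Running Dijkstra from H:
H: 0
F: 4  (via H)
G: 4  (via H)
B: 5  (via F)
Shortest route: H → F → B = 5.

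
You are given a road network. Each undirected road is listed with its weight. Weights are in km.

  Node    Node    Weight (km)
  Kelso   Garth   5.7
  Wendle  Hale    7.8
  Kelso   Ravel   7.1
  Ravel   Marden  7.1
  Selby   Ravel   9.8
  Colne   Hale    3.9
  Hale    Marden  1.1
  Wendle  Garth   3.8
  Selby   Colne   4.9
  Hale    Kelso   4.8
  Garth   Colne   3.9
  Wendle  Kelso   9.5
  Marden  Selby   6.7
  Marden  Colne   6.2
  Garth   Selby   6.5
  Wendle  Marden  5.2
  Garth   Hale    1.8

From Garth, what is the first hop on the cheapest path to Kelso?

Candidate routes:
Garth → Kelso: 5.7 = 5.7
Garth → Hale → Kelso: 1.8+4.8 = 6.6
Cheapest is Garth → Kelso at 5.7 km.
So from Garth the first move is to Kelso.

Kelso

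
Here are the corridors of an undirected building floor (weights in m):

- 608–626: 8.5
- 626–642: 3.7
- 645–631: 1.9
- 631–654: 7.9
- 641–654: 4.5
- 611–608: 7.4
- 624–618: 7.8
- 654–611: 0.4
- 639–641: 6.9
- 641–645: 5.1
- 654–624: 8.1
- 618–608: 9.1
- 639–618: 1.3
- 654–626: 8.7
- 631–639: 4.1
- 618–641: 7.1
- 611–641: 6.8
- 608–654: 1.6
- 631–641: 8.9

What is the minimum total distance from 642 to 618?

21.3 m

Candidate routes:
642 - 626 - 654 - 641 - 618: 3.7+8.7+4.5+7.1 = 24
642 - 626 - 608 - 618: 3.7+8.5+9.1 = 21.3
642 - 626 - 654 - 608 - 618: 3.7+8.7+1.6+9.1 = 23.1
642 - 626 - 654 - 641 - 639 - 618: 3.7+8.7+4.5+6.9+1.3 = 25.1
The minimum is 21.3 m via 642 - 626 - 608 - 618.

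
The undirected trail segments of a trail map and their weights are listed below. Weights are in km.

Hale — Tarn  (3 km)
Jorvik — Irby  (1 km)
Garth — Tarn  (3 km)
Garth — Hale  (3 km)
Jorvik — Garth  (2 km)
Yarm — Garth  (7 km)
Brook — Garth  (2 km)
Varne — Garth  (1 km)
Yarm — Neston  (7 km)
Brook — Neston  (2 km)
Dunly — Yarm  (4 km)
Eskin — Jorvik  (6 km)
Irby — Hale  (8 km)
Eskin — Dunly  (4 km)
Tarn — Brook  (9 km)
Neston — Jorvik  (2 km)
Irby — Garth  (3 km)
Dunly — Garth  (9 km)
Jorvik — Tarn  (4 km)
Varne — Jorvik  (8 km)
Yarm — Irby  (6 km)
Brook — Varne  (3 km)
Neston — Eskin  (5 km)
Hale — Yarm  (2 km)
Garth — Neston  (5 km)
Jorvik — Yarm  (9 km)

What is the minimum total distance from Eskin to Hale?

Candidate routes:
Eskin - Jorvik - Garth - Hale: 6+2+3 = 11
Eskin - Dunly - Yarm - Hale: 4+4+2 = 10
Eskin - Neston - Jorvik - Garth - Hale: 5+2+2+3 = 12
Eskin - Neston - Brook - Garth - Hale: 5+2+2+3 = 12
The minimum is 10 km via Eskin - Dunly - Yarm - Hale.

10 km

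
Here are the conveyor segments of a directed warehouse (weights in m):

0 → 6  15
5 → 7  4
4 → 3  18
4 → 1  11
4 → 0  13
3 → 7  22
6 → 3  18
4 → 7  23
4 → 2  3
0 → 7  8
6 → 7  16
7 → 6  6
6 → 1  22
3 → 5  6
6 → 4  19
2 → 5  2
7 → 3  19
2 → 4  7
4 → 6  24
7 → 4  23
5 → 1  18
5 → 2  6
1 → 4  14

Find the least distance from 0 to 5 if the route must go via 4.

36 m

Shortest 0→4: 0 → 7 → 4 = 31
Best 4 to 5: 4 → 2 → 5 costing 5
Total via 4: 31 + 5 = 36 m.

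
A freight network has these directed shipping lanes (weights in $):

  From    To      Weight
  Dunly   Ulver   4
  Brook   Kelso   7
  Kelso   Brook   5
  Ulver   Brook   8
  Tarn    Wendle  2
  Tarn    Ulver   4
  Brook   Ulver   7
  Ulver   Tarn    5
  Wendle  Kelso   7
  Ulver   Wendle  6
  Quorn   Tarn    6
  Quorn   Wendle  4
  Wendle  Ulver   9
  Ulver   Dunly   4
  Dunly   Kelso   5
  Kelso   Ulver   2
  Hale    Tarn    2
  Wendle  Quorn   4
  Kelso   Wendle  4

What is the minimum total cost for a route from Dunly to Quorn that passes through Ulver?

Shortest Dunly→Ulver: Dunly → Ulver = 4
Best Ulver to Quorn: Ulver → Wendle → Quorn costing 10
Total via Ulver: 4 + 10 = $14.

$14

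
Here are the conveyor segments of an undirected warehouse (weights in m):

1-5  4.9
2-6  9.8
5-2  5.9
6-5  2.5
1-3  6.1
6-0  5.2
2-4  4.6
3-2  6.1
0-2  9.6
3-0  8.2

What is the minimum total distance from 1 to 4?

15.4 m

Candidate routes:
1–5–2–4: 4.9+5.9+4.6 = 15.4
1–3–2–4: 6.1+6.1+4.6 = 16.8
Cheapest is 1–5–2–4 at 15.4 m.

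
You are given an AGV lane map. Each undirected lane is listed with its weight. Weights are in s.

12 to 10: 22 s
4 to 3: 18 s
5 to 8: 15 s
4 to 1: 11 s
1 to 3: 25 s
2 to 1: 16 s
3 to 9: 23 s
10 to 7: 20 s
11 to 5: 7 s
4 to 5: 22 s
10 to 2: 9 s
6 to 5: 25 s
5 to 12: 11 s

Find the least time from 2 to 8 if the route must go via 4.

Best 2 to 4: 2–1–4 costing 27
Best 4 to 8: 4–5–8 costing 37
Total via 4: 27 + 37 = 64 s.

64 s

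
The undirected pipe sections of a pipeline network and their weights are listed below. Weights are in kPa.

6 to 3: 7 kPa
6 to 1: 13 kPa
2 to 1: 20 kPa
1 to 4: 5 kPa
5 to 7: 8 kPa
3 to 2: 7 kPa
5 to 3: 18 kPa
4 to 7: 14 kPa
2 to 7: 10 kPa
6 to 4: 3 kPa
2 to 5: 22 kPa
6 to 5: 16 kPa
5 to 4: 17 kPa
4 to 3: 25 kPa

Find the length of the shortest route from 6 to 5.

16 kPa

Settle nodes by increasing distance from 6:
6: 0
4: 3  (via 6)
3: 7  (via 6)
1: 8  (via 4)
2: 14  (via 3)
5: 16  (via 6)
Shortest route: 6–5 = 16 kPa.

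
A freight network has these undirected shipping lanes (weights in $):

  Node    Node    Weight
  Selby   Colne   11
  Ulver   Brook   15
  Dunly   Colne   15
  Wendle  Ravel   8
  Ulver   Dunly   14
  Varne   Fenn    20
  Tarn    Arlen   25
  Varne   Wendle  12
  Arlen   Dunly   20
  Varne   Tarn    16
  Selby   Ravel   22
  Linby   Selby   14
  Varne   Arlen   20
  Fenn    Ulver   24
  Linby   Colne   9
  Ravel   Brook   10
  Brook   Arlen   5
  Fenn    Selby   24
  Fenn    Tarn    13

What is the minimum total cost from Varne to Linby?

Shortest distances from Varne:
Varne: 0
Wendle: 12  (via Varne)
Tarn: 16  (via Varne)
Fenn: 20  (via Varne)
Ravel: 20  (via Wendle)
Arlen: 20  (via Varne)
Brook: 25  (via Arlen)
Ulver: 40  (via Brook)
Dunly: 40  (via Arlen)
Selby: 42  (via Ravel)
Colne: 53  (via Selby)
Linby: 56  (via Selby)
Shortest route: Varne → Wendle → Ravel → Selby → Linby = $56.

$56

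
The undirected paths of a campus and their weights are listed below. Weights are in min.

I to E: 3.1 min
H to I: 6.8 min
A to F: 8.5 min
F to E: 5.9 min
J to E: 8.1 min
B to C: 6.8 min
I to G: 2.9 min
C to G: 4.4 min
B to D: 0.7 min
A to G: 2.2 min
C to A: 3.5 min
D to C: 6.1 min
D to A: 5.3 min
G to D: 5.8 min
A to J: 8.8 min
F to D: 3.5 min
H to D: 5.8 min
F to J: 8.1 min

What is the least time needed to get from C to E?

Shortest distances from C:
C: 0
A: 3.5  (via C)
G: 4.4  (via C)
D: 6.1  (via C)
B: 6.8  (via C)
I: 7.3  (via G)
F: 9.6  (via D)
E: 10.4  (via I)
Shortest route: C → G → I → E = 10.4 min.

10.4 min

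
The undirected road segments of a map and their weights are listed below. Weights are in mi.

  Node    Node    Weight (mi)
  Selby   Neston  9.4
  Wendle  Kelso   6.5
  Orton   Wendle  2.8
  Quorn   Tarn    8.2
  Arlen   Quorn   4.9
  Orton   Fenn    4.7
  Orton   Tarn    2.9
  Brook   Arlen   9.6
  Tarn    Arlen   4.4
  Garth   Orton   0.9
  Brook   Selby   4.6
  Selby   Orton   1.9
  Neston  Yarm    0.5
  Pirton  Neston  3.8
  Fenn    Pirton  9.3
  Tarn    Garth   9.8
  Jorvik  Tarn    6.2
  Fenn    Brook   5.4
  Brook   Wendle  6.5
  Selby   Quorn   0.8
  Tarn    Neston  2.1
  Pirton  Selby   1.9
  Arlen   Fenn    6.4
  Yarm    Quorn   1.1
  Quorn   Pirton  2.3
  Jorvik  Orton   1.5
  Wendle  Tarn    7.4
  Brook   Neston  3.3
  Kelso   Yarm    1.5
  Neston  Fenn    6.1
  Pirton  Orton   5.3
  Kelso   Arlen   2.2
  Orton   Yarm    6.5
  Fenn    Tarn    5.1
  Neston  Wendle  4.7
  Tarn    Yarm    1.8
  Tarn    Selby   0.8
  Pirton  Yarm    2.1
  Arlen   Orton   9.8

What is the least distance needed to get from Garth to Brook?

Running Dijkstra from Garth:
Garth: 0
Orton: 0.9  (via Garth)
Jorvik: 2.4  (via Orton)
Selby: 2.8  (via Orton)
Tarn: 3.6  (via Selby)
Quorn: 3.6  (via Selby)
Wendle: 3.7  (via Orton)
Pirton: 4.7  (via Selby)
Yarm: 4.7  (via Quorn)
Neston: 5.2  (via Yarm)
Fenn: 5.6  (via Orton)
Kelso: 6.2  (via Yarm)
Brook: 7.4  (via Selby)
Shortest route: Garth → Orton → Selby → Brook = 7.4 mi.

7.4 mi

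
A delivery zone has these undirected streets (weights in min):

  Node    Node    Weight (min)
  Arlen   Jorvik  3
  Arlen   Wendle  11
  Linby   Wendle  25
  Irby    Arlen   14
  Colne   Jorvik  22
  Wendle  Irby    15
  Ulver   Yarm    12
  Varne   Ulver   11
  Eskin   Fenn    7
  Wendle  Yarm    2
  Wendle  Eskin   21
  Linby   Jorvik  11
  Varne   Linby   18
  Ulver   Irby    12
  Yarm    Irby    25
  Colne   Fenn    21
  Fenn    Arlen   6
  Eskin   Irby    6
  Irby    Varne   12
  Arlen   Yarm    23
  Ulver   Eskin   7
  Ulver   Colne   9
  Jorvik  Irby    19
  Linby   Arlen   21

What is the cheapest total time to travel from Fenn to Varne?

25 min

Candidate routes:
Fenn - Eskin - Irby - Ulver - Varne: 7+6+12+11 = 36
Fenn - Eskin - Irby - Varne: 7+6+12 = 25
Fenn - Arlen - Irby - Varne: 6+14+12 = 32
The minimum is 25 min via Fenn - Eskin - Irby - Varne.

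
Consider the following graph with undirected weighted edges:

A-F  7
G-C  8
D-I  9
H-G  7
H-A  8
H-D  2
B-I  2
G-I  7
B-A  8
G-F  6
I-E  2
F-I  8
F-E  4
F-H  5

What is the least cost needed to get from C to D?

17

Candidate routes:
C - G - I - E - F - H - D: 8+7+2+4+5+2 = 28
C - G - H - D: 8+7+2 = 17
C - G - F - H - D: 8+6+5+2 = 21
C - G - I - D: 8+7+9 = 24
Cheapest is C - G - H - D at 17.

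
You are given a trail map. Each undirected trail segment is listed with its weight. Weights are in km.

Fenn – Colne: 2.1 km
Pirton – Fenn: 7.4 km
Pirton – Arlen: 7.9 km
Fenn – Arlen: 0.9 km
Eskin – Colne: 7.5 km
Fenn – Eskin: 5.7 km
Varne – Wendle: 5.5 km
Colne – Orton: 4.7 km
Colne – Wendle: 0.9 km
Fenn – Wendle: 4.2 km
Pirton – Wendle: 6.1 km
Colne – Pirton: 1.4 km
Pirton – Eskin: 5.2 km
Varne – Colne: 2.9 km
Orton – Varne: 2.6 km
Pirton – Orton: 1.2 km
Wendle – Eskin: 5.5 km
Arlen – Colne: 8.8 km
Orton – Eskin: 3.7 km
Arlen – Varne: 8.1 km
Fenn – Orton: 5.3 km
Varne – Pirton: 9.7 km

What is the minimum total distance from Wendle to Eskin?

5.5 km

Enumerating some paths:
Wendle–Eskin: 5.5 = 5.5
Wendle–Colne–Pirton–Eskin: 0.9+1.4+5.2 = 7.5
Wendle–Colne–Pirton–Orton–Eskin: 0.9+1.4+1.2+3.7 = 7.2
Wendle–Colne–Eskin: 0.9+7.5 = 8.4
Cheapest is Wendle–Eskin at 5.5 km.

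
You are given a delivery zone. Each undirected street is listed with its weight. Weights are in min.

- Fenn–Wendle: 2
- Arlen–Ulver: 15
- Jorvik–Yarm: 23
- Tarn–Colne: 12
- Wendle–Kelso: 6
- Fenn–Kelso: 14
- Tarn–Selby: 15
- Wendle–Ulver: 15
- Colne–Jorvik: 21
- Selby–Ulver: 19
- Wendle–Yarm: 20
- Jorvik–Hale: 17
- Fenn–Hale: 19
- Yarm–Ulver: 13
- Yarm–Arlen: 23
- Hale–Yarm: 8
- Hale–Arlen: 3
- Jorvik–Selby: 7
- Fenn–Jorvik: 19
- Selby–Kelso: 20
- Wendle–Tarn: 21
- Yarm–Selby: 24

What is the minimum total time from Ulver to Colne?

46 min

Compare a few routes:
Ulver → Selby → Tarn → Colne: 19+15+12 = 46
Ulver → Wendle → Tarn → Colne: 15+21+12 = 48
Ulver → Selby → Jorvik → Colne: 19+7+21 = 47
Cheapest is Ulver → Selby → Tarn → Colne at 46 min.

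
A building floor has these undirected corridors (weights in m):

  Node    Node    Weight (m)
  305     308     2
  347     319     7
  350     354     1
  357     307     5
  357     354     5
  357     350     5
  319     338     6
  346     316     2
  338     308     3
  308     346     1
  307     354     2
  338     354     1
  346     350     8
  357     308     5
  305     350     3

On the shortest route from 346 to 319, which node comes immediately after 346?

308

Enumerating some paths:
346 → 308 → 338 → 319: 1+3+6 = 10
346 → 308 → 305 → 350 → 354 → 338 → 319: 1+2+3+1+1+6 = 14
Cheapest is 346 → 308 → 338 → 319 at 10 m.
So from 346 the first move is to 308.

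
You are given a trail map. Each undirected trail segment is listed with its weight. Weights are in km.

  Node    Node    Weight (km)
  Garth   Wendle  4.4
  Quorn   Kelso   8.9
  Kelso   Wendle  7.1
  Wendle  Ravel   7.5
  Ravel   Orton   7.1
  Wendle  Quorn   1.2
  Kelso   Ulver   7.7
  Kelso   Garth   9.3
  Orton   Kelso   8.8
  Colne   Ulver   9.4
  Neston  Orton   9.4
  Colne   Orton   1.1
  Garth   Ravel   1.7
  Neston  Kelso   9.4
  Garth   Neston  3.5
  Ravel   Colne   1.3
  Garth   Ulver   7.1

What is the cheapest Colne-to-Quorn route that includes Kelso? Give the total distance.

18.2 km

Shortest Colne→Kelso: Colne → Orton → Kelso = 9.9
Best Kelso to Quorn: Kelso → Wendle → Quorn costing 8.3
Total via Kelso: 9.9 + 8.3 = 18.2 km.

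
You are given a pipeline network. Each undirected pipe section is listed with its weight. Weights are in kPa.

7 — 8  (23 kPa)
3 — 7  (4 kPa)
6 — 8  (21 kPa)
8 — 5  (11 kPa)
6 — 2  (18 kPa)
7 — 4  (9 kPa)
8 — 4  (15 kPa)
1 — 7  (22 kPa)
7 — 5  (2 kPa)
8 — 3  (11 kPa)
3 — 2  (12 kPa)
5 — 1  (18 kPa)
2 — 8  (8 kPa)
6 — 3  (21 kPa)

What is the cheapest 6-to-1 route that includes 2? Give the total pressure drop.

Best 6 to 2: 6 → 2 costing 18
Best 2 to 1: 2 → 3 → 7 → 5 → 1 costing 36
Total via 2: 18 + 36 = 54 kPa.

54 kPa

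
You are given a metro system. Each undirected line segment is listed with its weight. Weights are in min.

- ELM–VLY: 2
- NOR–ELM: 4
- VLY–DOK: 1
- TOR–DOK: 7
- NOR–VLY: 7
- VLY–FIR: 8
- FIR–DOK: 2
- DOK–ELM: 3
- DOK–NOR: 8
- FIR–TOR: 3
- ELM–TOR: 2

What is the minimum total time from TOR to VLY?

Candidate routes:
TOR → ELM → VLY: 2+2 = 4
TOR → FIR → DOK → VLY: 3+2+1 = 6
The minimum is 4 min via TOR → ELM → VLY.

4 min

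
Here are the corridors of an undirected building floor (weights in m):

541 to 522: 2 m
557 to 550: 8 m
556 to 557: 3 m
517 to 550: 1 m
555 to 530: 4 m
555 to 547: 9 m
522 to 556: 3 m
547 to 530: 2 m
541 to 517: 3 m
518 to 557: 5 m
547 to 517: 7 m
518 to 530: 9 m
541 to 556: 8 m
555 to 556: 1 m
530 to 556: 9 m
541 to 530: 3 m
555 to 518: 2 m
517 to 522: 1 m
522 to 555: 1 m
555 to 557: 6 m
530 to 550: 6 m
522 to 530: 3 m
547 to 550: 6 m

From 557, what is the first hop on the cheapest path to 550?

Enumerating some paths:
557–556–555–522–517–550: 3+1+1+1+1 = 7
557–556–522–517–550: 3+3+1+1 = 8
557–550: 8 = 8
Cheapest is 557–556–555–522–517–550 at 7 m.
So from 557 the first move is to 556.

556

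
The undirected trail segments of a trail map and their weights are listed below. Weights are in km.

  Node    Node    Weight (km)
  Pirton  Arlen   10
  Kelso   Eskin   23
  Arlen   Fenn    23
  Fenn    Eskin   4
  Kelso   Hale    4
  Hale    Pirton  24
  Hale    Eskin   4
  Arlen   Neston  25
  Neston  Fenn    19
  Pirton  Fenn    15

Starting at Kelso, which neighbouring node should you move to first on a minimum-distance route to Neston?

Hale

Enumerating some paths:
Kelso–Hale–Pirton–Fenn–Neston: 4+24+15+19 = 62
Kelso–Hale–Eskin–Fenn–Neston: 4+4+4+19 = 31
Kelso–Hale–Eskin–Fenn–Arlen–Neston: 4+4+4+23+25 = 60
Kelso–Eskin–Fenn–Neston: 23+4+19 = 46
The minimum is 31 km via Kelso–Hale–Eskin–Fenn–Neston.
So from Kelso the first move is to Hale.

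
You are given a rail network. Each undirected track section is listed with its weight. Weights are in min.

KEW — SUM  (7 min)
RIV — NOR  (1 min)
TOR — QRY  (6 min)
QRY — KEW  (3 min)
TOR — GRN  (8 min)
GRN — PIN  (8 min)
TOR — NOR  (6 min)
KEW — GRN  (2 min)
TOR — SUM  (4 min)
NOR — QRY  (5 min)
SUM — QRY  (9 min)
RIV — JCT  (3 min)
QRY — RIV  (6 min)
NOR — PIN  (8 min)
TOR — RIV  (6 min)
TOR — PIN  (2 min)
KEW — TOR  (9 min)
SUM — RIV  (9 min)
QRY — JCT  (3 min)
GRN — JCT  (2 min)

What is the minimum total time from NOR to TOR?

Enumerating some paths:
NOR → RIV → TOR: 1+6 = 7
NOR → TOR: 6 = 6
NOR → PIN → TOR: 8+2 = 10
Cheapest is NOR → TOR at 6 min.

6 min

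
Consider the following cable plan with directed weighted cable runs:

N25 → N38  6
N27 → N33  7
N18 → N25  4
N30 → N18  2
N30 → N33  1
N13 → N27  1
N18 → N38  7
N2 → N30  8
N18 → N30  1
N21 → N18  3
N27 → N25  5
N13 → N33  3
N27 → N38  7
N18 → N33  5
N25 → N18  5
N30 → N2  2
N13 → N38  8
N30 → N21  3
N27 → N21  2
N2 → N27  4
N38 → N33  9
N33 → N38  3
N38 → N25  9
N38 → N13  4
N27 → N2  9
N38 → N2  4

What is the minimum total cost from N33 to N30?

14

Running Dijkstra from N33:
N33: 0
N38: 3  (via N33)
N2: 7  (via N38)
N13: 7  (via N38)
N27: 8  (via N13)
N21: 10  (via N27)
N25: 12  (via N38)
N18: 13  (via N21)
N30: 14  (via N18)
Shortest route: N33–N38–N13–N27–N21–N18–N30 = 14.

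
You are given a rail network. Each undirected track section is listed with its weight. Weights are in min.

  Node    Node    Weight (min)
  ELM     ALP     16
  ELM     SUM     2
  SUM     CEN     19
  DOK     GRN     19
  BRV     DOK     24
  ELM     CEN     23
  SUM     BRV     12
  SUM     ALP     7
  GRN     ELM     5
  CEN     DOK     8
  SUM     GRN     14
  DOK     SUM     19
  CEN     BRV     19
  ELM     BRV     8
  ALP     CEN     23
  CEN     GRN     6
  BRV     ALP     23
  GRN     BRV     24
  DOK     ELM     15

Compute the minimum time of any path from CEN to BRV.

19 min

Enumerating some paths:
CEN–BRV: 19 = 19
CEN–GRN–ELM–SUM–BRV: 6+5+2+12 = 25
Cheapest is CEN–BRV at 19 min.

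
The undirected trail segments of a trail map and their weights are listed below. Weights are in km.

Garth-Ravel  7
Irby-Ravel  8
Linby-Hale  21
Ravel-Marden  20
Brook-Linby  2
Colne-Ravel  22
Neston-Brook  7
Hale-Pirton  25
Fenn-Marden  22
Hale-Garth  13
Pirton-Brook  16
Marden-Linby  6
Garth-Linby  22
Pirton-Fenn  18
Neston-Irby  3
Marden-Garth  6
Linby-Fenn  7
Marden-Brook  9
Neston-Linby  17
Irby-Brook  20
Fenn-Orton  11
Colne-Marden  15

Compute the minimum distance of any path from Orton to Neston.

27 km

Candidate routes:
Orton - Fenn - Linby - Marden - Brook - Neston: 11+7+6+9+7 = 40
Orton - Fenn - Linby - Brook - Neston: 11+7+2+7 = 27
Orton - Fenn - Linby - Brook - Irby - Neston: 11+7+2+20+3 = 43
Orton - Fenn - Linby - Neston: 11+7+17 = 35
The minimum is 27 km via Orton - Fenn - Linby - Brook - Neston.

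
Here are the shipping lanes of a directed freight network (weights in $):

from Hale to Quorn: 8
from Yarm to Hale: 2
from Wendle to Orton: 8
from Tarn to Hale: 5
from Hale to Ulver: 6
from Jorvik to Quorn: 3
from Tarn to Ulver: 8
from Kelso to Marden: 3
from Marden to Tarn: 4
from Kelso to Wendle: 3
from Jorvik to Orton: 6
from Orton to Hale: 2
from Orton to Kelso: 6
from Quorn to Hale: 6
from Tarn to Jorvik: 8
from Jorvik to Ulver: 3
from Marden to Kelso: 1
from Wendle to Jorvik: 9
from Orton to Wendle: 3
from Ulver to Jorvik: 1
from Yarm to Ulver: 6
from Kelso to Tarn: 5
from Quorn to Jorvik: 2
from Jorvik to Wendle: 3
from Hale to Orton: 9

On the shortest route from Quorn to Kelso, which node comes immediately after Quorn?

Enumerating some paths:
Quorn–Jorvik–Wendle–Orton–Kelso: 2+3+8+6 = 19
Quorn–Hale–Ulver–Jorvik–Orton–Kelso: 6+6+1+6+6 = 25
Quorn–Jorvik–Orton–Kelso: 2+6+6 = 14
Quorn–Hale–Orton–Kelso: 6+9+6 = 21
Cheapest is Quorn–Jorvik–Orton–Kelso at $14.
So from Quorn the first move is to Jorvik.

Jorvik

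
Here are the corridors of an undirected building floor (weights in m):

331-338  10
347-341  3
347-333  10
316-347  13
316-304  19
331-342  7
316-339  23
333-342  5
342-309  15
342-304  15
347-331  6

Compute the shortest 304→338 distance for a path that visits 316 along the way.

48 m

Best 304 to 316: 304–316 costing 19
Shortest 316→338: 316–347–331–338 = 29
Total via 316: 19 + 29 = 48 m.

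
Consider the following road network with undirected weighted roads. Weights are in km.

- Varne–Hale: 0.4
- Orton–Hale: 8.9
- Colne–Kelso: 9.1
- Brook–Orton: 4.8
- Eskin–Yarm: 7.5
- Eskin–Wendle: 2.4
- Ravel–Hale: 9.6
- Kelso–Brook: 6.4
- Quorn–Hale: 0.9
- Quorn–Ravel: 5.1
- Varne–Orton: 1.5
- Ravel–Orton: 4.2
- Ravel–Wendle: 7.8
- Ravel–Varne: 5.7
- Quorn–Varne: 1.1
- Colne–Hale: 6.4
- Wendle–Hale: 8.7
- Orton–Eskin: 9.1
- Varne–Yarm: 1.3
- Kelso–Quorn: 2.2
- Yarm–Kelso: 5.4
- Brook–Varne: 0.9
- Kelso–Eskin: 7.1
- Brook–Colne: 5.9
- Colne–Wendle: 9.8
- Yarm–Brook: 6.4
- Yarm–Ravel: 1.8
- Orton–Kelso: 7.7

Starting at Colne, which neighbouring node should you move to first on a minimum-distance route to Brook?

Brook

Candidate routes:
Colne–Brook: 5.9 = 5.9
Colne–Hale–Varne–Brook: 6.4+0.4+0.9 = 7.7
Colne–Hale–Quorn–Varne–Brook: 6.4+0.9+1.1+0.9 = 9.3
The minimum is 5.9 km via Colne–Brook.
So from Colne the first move is to Brook.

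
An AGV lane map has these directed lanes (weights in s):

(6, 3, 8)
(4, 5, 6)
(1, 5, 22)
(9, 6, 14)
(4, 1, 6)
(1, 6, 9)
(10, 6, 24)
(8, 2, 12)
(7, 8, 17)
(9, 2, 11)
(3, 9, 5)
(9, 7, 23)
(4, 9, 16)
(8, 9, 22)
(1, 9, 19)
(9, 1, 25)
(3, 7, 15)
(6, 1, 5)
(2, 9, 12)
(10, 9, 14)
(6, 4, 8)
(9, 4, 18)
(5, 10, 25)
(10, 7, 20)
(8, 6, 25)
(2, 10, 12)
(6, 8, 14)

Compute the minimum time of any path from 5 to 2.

Candidate routes:
5 - 10 - 6 - 3 - 9 - 2: 25+24+8+5+11 = 73
5 - 10 - 9 - 2: 25+14+11 = 50
5 - 10 - 7 - 8 - 2: 25+20+17+12 = 74
The minimum is 50 s via 5 - 10 - 9 - 2.

50 s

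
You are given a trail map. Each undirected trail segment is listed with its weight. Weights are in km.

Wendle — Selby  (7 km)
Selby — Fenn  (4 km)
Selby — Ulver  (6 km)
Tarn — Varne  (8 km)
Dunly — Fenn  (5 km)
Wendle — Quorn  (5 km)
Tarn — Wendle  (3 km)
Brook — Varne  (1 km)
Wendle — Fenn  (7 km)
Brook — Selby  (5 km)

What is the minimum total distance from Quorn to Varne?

Settle nodes by increasing distance from Quorn:
Quorn: 0
Wendle: 5  (via Quorn)
Tarn: 8  (via Wendle)
Selby: 12  (via Wendle)
Fenn: 12  (via Wendle)
Varne: 16  (via Tarn)
Shortest route: Quorn–Wendle–Tarn–Varne = 16 km.

16 km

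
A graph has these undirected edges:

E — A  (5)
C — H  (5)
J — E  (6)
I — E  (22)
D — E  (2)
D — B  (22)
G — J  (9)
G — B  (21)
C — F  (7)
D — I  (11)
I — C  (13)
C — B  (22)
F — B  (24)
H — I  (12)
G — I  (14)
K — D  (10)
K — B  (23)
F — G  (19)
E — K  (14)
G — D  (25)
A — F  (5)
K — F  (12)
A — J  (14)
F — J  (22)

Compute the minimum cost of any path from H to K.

Running Dijkstra from H:
H: 0
C: 5  (via H)
F: 12  (via C)
I: 12  (via H)
A: 17  (via F)
E: 22  (via A)
D: 23  (via I)
K: 24  (via F)
Shortest route: H → C → F → K = 24.

24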